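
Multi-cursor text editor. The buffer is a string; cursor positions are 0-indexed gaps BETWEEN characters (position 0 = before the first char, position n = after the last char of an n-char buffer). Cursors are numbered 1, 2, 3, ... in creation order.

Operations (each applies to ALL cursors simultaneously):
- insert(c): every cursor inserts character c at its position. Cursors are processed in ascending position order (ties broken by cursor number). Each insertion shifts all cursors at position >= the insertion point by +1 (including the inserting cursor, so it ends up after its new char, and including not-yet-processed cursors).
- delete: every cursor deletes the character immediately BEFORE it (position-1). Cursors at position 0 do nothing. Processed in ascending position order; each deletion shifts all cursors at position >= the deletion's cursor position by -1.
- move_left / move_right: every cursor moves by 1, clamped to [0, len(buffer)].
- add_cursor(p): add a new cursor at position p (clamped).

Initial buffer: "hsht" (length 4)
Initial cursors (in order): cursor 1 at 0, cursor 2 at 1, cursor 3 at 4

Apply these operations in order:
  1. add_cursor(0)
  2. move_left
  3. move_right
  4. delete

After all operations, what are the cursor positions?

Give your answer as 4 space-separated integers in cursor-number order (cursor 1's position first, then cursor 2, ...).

Answer: 0 0 2 0

Derivation:
After op 1 (add_cursor(0)): buffer="hsht" (len 4), cursors c1@0 c4@0 c2@1 c3@4, authorship ....
After op 2 (move_left): buffer="hsht" (len 4), cursors c1@0 c2@0 c4@0 c3@3, authorship ....
After op 3 (move_right): buffer="hsht" (len 4), cursors c1@1 c2@1 c4@1 c3@4, authorship ....
After op 4 (delete): buffer="sh" (len 2), cursors c1@0 c2@0 c4@0 c3@2, authorship ..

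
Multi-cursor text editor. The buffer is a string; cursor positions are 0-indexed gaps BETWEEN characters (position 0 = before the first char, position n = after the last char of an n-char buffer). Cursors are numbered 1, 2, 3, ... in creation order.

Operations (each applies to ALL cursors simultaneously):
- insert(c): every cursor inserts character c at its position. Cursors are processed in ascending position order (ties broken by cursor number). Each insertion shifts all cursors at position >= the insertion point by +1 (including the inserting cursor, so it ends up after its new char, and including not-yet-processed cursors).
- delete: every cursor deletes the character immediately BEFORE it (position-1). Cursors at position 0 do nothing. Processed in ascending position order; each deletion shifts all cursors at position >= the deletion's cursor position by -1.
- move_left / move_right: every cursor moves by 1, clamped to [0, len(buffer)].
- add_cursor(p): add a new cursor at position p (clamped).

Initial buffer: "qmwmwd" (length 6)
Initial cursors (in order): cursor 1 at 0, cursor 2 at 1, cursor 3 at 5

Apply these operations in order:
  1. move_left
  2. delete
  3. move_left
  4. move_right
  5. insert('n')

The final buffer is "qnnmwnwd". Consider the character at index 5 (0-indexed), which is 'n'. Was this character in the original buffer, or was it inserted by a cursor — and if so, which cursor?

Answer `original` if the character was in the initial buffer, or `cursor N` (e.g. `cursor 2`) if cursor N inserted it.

After op 1 (move_left): buffer="qmwmwd" (len 6), cursors c1@0 c2@0 c3@4, authorship ......
After op 2 (delete): buffer="qmwwd" (len 5), cursors c1@0 c2@0 c3@3, authorship .....
After op 3 (move_left): buffer="qmwwd" (len 5), cursors c1@0 c2@0 c3@2, authorship .....
After op 4 (move_right): buffer="qmwwd" (len 5), cursors c1@1 c2@1 c3@3, authorship .....
After op 5 (insert('n')): buffer="qnnmwnwd" (len 8), cursors c1@3 c2@3 c3@6, authorship .12..3..
Authorship (.=original, N=cursor N): . 1 2 . . 3 . .
Index 5: author = 3

Answer: cursor 3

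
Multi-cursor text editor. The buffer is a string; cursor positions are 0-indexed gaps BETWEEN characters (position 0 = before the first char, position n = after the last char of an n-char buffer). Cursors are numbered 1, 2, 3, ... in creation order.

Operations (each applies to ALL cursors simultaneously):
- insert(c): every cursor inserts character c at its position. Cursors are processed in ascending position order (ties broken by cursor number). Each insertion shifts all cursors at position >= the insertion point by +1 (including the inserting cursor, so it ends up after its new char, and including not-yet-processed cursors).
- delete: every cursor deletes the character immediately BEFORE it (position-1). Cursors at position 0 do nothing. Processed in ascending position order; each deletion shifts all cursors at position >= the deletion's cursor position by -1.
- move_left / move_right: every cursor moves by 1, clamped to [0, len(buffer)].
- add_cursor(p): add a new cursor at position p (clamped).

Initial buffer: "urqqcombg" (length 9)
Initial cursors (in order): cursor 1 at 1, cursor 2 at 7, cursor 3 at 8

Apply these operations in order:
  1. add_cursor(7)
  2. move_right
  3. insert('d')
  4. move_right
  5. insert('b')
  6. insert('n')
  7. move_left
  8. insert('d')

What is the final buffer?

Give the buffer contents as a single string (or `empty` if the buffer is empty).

Answer: urdqbdnqcombddgbbnddndbdn

Derivation:
After op 1 (add_cursor(7)): buffer="urqqcombg" (len 9), cursors c1@1 c2@7 c4@7 c3@8, authorship .........
After op 2 (move_right): buffer="urqqcombg" (len 9), cursors c1@2 c2@8 c4@8 c3@9, authorship .........
After op 3 (insert('d')): buffer="urdqqcombddgd" (len 13), cursors c1@3 c2@11 c4@11 c3@13, authorship ..1......24.3
After op 4 (move_right): buffer="urdqqcombddgd" (len 13), cursors c1@4 c2@12 c4@12 c3@13, authorship ..1......24.3
After op 5 (insert('b')): buffer="urdqbqcombddgbbdb" (len 17), cursors c1@5 c2@15 c4@15 c3@17, authorship ..1.1.....24.2433
After op 6 (insert('n')): buffer="urdqbnqcombddgbbnndbn" (len 21), cursors c1@6 c2@18 c4@18 c3@21, authorship ..1.11.....24.2424333
After op 7 (move_left): buffer="urdqbnqcombddgbbnndbn" (len 21), cursors c1@5 c2@17 c4@17 c3@20, authorship ..1.11.....24.2424333
After op 8 (insert('d')): buffer="urdqbdnqcombddgbbnddndbdn" (len 25), cursors c1@6 c2@20 c4@20 c3@24, authorship ..1.111.....24.2422443333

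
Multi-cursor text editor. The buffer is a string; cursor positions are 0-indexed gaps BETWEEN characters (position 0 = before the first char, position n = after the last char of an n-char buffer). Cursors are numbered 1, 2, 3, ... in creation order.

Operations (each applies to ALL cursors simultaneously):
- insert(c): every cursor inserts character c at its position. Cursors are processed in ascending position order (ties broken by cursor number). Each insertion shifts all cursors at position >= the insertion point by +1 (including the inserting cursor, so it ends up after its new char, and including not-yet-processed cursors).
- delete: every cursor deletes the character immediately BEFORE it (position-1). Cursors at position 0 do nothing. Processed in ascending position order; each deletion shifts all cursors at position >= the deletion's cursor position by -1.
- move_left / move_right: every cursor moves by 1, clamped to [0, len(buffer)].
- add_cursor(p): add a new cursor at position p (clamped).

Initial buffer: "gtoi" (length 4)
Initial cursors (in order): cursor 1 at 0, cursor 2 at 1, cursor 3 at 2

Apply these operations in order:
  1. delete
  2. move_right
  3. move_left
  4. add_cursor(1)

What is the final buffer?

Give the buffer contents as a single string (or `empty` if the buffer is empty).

After op 1 (delete): buffer="oi" (len 2), cursors c1@0 c2@0 c3@0, authorship ..
After op 2 (move_right): buffer="oi" (len 2), cursors c1@1 c2@1 c3@1, authorship ..
After op 3 (move_left): buffer="oi" (len 2), cursors c1@0 c2@0 c3@0, authorship ..
After op 4 (add_cursor(1)): buffer="oi" (len 2), cursors c1@0 c2@0 c3@0 c4@1, authorship ..

Answer: oi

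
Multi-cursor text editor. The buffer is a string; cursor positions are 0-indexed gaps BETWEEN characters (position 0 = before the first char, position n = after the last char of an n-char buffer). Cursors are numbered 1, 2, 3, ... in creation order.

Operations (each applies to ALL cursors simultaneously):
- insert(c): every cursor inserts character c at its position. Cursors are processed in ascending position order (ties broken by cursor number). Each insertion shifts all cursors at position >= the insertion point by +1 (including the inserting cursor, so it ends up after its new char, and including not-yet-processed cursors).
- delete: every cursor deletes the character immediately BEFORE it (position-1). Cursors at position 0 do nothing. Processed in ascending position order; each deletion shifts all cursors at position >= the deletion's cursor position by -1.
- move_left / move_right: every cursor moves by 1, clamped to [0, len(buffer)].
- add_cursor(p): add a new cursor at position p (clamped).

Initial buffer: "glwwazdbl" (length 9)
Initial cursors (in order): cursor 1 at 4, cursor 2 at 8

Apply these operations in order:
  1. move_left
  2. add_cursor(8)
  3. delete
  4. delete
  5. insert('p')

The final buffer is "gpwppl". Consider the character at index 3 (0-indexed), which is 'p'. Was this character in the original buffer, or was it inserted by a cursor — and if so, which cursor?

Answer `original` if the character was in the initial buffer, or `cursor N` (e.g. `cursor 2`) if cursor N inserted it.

Answer: cursor 2

Derivation:
After op 1 (move_left): buffer="glwwazdbl" (len 9), cursors c1@3 c2@7, authorship .........
After op 2 (add_cursor(8)): buffer="glwwazdbl" (len 9), cursors c1@3 c2@7 c3@8, authorship .........
After op 3 (delete): buffer="glwazl" (len 6), cursors c1@2 c2@5 c3@5, authorship ......
After op 4 (delete): buffer="gwl" (len 3), cursors c1@1 c2@2 c3@2, authorship ...
After op 5 (insert('p')): buffer="gpwppl" (len 6), cursors c1@2 c2@5 c3@5, authorship .1.23.
Authorship (.=original, N=cursor N): . 1 . 2 3 .
Index 3: author = 2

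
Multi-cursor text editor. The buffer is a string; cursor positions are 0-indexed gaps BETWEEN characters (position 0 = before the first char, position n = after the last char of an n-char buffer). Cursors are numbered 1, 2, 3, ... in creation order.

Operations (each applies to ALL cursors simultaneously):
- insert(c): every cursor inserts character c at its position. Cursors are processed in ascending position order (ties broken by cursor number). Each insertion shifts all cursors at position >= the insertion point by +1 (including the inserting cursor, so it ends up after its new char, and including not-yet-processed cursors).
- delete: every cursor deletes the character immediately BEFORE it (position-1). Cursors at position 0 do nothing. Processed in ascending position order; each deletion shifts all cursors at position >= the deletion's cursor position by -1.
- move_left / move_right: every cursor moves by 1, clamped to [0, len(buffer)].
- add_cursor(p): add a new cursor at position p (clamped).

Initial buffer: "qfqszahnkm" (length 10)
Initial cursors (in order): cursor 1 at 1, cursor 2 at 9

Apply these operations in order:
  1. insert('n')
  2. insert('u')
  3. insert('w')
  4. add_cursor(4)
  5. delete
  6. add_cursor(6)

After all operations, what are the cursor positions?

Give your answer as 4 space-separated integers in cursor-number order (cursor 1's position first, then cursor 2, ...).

Answer: 2 12 2 6

Derivation:
After op 1 (insert('n')): buffer="qnfqszahnknm" (len 12), cursors c1@2 c2@11, authorship .1........2.
After op 2 (insert('u')): buffer="qnufqszahnknum" (len 14), cursors c1@3 c2@13, authorship .11........22.
After op 3 (insert('w')): buffer="qnuwfqszahnknuwm" (len 16), cursors c1@4 c2@15, authorship .111........222.
After op 4 (add_cursor(4)): buffer="qnuwfqszahnknuwm" (len 16), cursors c1@4 c3@4 c2@15, authorship .111........222.
After op 5 (delete): buffer="qnfqszahnknum" (len 13), cursors c1@2 c3@2 c2@12, authorship .1........22.
After op 6 (add_cursor(6)): buffer="qnfqszahnknum" (len 13), cursors c1@2 c3@2 c4@6 c2@12, authorship .1........22.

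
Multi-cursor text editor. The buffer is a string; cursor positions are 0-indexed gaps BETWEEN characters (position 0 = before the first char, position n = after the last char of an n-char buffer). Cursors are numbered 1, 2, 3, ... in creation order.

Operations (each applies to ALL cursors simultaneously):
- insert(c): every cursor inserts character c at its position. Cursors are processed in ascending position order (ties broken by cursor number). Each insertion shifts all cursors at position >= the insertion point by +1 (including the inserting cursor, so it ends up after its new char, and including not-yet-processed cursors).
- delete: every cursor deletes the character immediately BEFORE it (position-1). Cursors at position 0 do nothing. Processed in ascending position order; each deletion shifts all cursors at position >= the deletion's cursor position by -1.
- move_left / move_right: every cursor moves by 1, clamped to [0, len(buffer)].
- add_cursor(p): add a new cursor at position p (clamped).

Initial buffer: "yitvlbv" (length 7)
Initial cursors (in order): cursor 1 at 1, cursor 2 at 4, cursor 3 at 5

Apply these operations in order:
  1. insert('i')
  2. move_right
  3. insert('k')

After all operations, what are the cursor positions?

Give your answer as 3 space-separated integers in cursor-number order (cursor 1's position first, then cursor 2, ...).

Answer: 4 9 12

Derivation:
After op 1 (insert('i')): buffer="yiitvilibv" (len 10), cursors c1@2 c2@6 c3@8, authorship .1...2.3..
After op 2 (move_right): buffer="yiitvilibv" (len 10), cursors c1@3 c2@7 c3@9, authorship .1...2.3..
After op 3 (insert('k')): buffer="yiiktvilkibkv" (len 13), cursors c1@4 c2@9 c3@12, authorship .1.1..2.23.3.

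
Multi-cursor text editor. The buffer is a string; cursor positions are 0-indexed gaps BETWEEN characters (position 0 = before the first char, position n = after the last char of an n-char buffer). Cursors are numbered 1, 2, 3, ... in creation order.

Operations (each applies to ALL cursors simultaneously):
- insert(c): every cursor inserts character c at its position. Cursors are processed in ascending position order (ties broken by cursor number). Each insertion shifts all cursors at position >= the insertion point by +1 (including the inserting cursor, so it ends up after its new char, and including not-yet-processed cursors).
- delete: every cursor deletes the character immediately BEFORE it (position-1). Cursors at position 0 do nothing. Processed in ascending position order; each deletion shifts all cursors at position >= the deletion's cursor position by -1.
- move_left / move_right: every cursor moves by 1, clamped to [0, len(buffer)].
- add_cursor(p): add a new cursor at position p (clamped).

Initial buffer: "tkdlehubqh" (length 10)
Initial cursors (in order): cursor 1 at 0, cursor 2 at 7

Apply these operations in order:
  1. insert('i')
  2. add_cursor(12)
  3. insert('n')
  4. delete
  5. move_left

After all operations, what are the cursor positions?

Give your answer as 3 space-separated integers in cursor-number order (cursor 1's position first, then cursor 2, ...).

Answer: 0 8 11

Derivation:
After op 1 (insert('i')): buffer="itkdlehuibqh" (len 12), cursors c1@1 c2@9, authorship 1.......2...
After op 2 (add_cursor(12)): buffer="itkdlehuibqh" (len 12), cursors c1@1 c2@9 c3@12, authorship 1.......2...
After op 3 (insert('n')): buffer="intkdlehuinbqhn" (len 15), cursors c1@2 c2@11 c3@15, authorship 11.......22...3
After op 4 (delete): buffer="itkdlehuibqh" (len 12), cursors c1@1 c2@9 c3@12, authorship 1.......2...
After op 5 (move_left): buffer="itkdlehuibqh" (len 12), cursors c1@0 c2@8 c3@11, authorship 1.......2...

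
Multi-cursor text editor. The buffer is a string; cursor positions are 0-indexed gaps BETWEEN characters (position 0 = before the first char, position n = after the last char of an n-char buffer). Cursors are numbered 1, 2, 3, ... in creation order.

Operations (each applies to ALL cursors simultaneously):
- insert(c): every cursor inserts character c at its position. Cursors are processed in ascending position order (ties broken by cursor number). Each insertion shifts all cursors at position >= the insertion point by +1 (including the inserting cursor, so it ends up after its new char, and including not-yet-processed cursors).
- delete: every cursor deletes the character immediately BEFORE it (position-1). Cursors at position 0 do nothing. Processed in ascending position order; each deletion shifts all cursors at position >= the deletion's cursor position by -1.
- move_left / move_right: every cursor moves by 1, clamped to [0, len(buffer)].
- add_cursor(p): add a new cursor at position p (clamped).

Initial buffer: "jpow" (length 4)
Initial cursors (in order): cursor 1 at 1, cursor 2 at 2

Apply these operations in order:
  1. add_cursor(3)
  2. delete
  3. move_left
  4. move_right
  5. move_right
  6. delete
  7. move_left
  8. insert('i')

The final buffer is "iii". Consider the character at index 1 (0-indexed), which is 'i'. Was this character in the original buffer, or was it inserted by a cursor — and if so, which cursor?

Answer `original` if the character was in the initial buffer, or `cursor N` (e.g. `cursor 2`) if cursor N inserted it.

After op 1 (add_cursor(3)): buffer="jpow" (len 4), cursors c1@1 c2@2 c3@3, authorship ....
After op 2 (delete): buffer="w" (len 1), cursors c1@0 c2@0 c3@0, authorship .
After op 3 (move_left): buffer="w" (len 1), cursors c1@0 c2@0 c3@0, authorship .
After op 4 (move_right): buffer="w" (len 1), cursors c1@1 c2@1 c3@1, authorship .
After op 5 (move_right): buffer="w" (len 1), cursors c1@1 c2@1 c3@1, authorship .
After op 6 (delete): buffer="" (len 0), cursors c1@0 c2@0 c3@0, authorship 
After op 7 (move_left): buffer="" (len 0), cursors c1@0 c2@0 c3@0, authorship 
After op 8 (insert('i')): buffer="iii" (len 3), cursors c1@3 c2@3 c3@3, authorship 123
Authorship (.=original, N=cursor N): 1 2 3
Index 1: author = 2

Answer: cursor 2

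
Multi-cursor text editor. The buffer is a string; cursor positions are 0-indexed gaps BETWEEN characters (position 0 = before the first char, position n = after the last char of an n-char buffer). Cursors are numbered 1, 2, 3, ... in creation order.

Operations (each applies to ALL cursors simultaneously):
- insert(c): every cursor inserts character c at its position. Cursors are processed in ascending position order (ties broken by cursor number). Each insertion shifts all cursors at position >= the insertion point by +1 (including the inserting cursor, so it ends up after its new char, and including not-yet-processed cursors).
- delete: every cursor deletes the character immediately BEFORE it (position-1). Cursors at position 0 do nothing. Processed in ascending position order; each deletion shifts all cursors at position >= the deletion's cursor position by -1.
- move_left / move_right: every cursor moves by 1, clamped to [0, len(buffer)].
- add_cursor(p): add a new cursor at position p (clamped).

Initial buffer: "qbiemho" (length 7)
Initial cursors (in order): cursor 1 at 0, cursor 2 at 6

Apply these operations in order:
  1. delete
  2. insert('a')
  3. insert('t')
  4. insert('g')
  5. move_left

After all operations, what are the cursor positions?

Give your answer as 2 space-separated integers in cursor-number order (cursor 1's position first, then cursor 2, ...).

Answer: 2 10

Derivation:
After op 1 (delete): buffer="qbiemo" (len 6), cursors c1@0 c2@5, authorship ......
After op 2 (insert('a')): buffer="aqbiemao" (len 8), cursors c1@1 c2@7, authorship 1.....2.
After op 3 (insert('t')): buffer="atqbiemato" (len 10), cursors c1@2 c2@9, authorship 11.....22.
After op 4 (insert('g')): buffer="atgqbiematgo" (len 12), cursors c1@3 c2@11, authorship 111.....222.
After op 5 (move_left): buffer="atgqbiematgo" (len 12), cursors c1@2 c2@10, authorship 111.....222.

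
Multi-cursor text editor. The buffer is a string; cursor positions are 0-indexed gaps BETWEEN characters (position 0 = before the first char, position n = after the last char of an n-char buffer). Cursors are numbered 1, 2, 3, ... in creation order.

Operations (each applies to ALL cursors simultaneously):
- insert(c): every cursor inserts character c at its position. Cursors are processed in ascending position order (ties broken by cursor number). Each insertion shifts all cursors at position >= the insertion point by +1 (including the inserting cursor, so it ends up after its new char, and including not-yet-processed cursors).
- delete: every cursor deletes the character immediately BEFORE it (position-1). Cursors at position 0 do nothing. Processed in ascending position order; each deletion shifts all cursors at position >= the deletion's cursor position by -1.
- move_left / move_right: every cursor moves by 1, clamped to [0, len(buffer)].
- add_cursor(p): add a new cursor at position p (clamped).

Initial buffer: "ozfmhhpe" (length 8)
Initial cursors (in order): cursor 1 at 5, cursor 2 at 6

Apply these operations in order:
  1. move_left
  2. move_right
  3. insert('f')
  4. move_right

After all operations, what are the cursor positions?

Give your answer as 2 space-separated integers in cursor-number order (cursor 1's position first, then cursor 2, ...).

Answer: 7 9

Derivation:
After op 1 (move_left): buffer="ozfmhhpe" (len 8), cursors c1@4 c2@5, authorship ........
After op 2 (move_right): buffer="ozfmhhpe" (len 8), cursors c1@5 c2@6, authorship ........
After op 3 (insert('f')): buffer="ozfmhfhfpe" (len 10), cursors c1@6 c2@8, authorship .....1.2..
After op 4 (move_right): buffer="ozfmhfhfpe" (len 10), cursors c1@7 c2@9, authorship .....1.2..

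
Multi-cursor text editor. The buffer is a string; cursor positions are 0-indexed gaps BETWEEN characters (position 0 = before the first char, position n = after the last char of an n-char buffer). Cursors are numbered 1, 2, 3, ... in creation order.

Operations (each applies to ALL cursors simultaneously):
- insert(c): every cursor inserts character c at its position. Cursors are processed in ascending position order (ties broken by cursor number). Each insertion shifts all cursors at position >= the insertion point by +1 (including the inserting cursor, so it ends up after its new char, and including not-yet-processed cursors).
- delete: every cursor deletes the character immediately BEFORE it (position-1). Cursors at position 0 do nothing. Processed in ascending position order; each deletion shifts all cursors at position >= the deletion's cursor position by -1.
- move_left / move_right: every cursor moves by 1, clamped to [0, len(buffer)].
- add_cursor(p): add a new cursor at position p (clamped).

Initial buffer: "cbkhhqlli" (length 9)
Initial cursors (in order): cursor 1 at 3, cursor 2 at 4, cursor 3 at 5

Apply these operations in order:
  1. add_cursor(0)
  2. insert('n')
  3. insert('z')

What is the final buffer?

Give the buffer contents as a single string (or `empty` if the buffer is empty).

After op 1 (add_cursor(0)): buffer="cbkhhqlli" (len 9), cursors c4@0 c1@3 c2@4 c3@5, authorship .........
After op 2 (insert('n')): buffer="ncbknhnhnqlli" (len 13), cursors c4@1 c1@5 c2@7 c3@9, authorship 4...1.2.3....
After op 3 (insert('z')): buffer="nzcbknzhnzhnzqlli" (len 17), cursors c4@2 c1@7 c2@10 c3@13, authorship 44...11.22.33....

Answer: nzcbknzhnzhnzqlli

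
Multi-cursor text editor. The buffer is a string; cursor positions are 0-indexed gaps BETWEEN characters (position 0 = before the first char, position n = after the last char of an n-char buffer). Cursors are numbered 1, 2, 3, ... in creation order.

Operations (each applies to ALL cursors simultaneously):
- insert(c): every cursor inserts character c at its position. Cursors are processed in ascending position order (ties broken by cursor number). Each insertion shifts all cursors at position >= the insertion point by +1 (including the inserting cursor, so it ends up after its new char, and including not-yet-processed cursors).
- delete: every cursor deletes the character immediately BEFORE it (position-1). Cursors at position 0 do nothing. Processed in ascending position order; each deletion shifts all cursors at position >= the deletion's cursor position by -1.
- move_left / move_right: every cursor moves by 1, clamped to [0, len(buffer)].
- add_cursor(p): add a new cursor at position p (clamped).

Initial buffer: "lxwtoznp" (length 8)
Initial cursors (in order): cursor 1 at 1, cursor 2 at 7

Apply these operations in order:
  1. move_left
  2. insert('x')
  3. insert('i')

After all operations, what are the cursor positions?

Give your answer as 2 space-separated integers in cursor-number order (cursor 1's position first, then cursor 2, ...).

Answer: 2 10

Derivation:
After op 1 (move_left): buffer="lxwtoznp" (len 8), cursors c1@0 c2@6, authorship ........
After op 2 (insert('x')): buffer="xlxwtozxnp" (len 10), cursors c1@1 c2@8, authorship 1......2..
After op 3 (insert('i')): buffer="xilxwtozxinp" (len 12), cursors c1@2 c2@10, authorship 11......22..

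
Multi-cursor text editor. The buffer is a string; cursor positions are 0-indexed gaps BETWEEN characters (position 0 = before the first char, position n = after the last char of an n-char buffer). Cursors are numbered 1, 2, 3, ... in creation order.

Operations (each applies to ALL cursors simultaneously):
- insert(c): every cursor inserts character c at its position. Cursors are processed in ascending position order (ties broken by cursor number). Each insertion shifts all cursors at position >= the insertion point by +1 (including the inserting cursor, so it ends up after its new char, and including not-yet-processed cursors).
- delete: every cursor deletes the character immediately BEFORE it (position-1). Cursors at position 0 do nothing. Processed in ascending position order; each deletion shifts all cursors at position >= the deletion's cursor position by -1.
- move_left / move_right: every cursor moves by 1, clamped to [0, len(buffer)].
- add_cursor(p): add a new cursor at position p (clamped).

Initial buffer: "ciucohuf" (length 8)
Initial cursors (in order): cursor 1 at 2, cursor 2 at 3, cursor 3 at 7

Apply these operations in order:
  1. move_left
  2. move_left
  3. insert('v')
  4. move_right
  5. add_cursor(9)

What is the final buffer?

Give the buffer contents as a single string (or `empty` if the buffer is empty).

After op 1 (move_left): buffer="ciucohuf" (len 8), cursors c1@1 c2@2 c3@6, authorship ........
After op 2 (move_left): buffer="ciucohuf" (len 8), cursors c1@0 c2@1 c3@5, authorship ........
After op 3 (insert('v')): buffer="vcviucovhuf" (len 11), cursors c1@1 c2@3 c3@8, authorship 1.2....3...
After op 4 (move_right): buffer="vcviucovhuf" (len 11), cursors c1@2 c2@4 c3@9, authorship 1.2....3...
After op 5 (add_cursor(9)): buffer="vcviucovhuf" (len 11), cursors c1@2 c2@4 c3@9 c4@9, authorship 1.2....3...

Answer: vcviucovhuf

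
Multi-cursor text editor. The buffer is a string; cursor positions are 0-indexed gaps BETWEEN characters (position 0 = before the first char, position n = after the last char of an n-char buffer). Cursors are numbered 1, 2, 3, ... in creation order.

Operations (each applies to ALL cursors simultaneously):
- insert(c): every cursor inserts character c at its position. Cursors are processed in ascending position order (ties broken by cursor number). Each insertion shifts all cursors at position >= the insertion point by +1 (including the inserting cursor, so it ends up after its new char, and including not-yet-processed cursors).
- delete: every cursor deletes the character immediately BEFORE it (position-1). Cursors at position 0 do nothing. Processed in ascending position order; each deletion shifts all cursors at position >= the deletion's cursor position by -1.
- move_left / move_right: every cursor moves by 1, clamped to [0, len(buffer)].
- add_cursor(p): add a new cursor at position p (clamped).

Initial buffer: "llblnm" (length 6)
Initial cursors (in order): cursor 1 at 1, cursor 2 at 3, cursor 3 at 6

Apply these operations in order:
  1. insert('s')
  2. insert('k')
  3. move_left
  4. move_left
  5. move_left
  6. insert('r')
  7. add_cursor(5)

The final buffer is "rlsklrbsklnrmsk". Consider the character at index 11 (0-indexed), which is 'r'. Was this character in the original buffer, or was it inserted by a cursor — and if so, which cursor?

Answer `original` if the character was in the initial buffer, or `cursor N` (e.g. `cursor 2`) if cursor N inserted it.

After op 1 (insert('s')): buffer="lslbslnms" (len 9), cursors c1@2 c2@5 c3@9, authorship .1..2...3
After op 2 (insert('k')): buffer="lsklbsklnmsk" (len 12), cursors c1@3 c2@7 c3@12, authorship .11..22...33
After op 3 (move_left): buffer="lsklbsklnmsk" (len 12), cursors c1@2 c2@6 c3@11, authorship .11..22...33
After op 4 (move_left): buffer="lsklbsklnmsk" (len 12), cursors c1@1 c2@5 c3@10, authorship .11..22...33
After op 5 (move_left): buffer="lsklbsklnmsk" (len 12), cursors c1@0 c2@4 c3@9, authorship .11..22...33
After op 6 (insert('r')): buffer="rlsklrbsklnrmsk" (len 15), cursors c1@1 c2@6 c3@12, authorship 1.11.2.22..3.33
After op 7 (add_cursor(5)): buffer="rlsklrbsklnrmsk" (len 15), cursors c1@1 c4@5 c2@6 c3@12, authorship 1.11.2.22..3.33
Authorship (.=original, N=cursor N): 1 . 1 1 . 2 . 2 2 . . 3 . 3 3
Index 11: author = 3

Answer: cursor 3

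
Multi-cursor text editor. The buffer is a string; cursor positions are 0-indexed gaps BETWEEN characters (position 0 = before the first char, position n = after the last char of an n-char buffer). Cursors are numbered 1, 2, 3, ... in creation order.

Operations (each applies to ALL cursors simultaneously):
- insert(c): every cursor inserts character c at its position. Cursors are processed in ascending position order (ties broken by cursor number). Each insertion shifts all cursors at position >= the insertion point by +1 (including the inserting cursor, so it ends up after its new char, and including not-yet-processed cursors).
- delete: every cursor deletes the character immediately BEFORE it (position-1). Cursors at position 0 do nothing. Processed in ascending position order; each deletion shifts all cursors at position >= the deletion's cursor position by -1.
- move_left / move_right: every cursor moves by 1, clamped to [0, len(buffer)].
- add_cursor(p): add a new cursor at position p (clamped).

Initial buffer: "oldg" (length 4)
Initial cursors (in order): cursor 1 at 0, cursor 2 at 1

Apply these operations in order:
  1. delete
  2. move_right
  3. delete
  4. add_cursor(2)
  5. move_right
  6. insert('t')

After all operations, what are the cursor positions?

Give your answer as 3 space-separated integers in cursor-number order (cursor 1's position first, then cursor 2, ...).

Answer: 3 3 5

Derivation:
After op 1 (delete): buffer="ldg" (len 3), cursors c1@0 c2@0, authorship ...
After op 2 (move_right): buffer="ldg" (len 3), cursors c1@1 c2@1, authorship ...
After op 3 (delete): buffer="dg" (len 2), cursors c1@0 c2@0, authorship ..
After op 4 (add_cursor(2)): buffer="dg" (len 2), cursors c1@0 c2@0 c3@2, authorship ..
After op 5 (move_right): buffer="dg" (len 2), cursors c1@1 c2@1 c3@2, authorship ..
After op 6 (insert('t')): buffer="dttgt" (len 5), cursors c1@3 c2@3 c3@5, authorship .12.3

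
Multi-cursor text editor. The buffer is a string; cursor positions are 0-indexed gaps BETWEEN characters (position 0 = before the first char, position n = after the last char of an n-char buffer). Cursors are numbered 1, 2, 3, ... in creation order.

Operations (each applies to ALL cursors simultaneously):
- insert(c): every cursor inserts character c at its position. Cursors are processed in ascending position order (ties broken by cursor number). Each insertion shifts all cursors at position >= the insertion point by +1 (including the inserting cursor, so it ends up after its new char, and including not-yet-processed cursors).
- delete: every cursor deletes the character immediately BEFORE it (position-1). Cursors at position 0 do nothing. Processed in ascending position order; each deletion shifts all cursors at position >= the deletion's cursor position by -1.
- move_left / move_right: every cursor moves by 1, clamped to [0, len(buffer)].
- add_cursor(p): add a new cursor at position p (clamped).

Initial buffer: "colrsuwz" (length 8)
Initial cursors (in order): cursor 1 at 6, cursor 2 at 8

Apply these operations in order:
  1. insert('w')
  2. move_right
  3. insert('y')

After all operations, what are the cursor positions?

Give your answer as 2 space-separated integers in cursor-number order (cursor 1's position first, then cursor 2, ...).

Answer: 9 12

Derivation:
After op 1 (insert('w')): buffer="colrsuwwzw" (len 10), cursors c1@7 c2@10, authorship ......1..2
After op 2 (move_right): buffer="colrsuwwzw" (len 10), cursors c1@8 c2@10, authorship ......1..2
After op 3 (insert('y')): buffer="colrsuwwyzwy" (len 12), cursors c1@9 c2@12, authorship ......1.1.22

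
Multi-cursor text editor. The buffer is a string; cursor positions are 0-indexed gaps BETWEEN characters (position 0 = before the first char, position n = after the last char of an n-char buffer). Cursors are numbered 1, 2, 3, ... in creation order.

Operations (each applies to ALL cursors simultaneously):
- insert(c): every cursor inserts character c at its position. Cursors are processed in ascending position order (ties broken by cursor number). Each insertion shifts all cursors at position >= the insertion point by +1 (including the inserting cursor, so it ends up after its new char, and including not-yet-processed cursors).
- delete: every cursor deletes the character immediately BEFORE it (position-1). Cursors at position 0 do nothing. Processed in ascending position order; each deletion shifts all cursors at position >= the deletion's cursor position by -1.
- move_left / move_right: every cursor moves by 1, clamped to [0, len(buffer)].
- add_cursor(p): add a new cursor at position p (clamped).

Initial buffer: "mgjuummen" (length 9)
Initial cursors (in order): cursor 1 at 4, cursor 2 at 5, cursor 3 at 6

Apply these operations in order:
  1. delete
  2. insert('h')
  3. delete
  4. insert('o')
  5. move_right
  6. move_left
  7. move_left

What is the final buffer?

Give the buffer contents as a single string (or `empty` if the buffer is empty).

After op 1 (delete): buffer="mgjmen" (len 6), cursors c1@3 c2@3 c3@3, authorship ......
After op 2 (insert('h')): buffer="mgjhhhmen" (len 9), cursors c1@6 c2@6 c3@6, authorship ...123...
After op 3 (delete): buffer="mgjmen" (len 6), cursors c1@3 c2@3 c3@3, authorship ......
After op 4 (insert('o')): buffer="mgjooomen" (len 9), cursors c1@6 c2@6 c3@6, authorship ...123...
After op 5 (move_right): buffer="mgjooomen" (len 9), cursors c1@7 c2@7 c3@7, authorship ...123...
After op 6 (move_left): buffer="mgjooomen" (len 9), cursors c1@6 c2@6 c3@6, authorship ...123...
After op 7 (move_left): buffer="mgjooomen" (len 9), cursors c1@5 c2@5 c3@5, authorship ...123...

Answer: mgjooomen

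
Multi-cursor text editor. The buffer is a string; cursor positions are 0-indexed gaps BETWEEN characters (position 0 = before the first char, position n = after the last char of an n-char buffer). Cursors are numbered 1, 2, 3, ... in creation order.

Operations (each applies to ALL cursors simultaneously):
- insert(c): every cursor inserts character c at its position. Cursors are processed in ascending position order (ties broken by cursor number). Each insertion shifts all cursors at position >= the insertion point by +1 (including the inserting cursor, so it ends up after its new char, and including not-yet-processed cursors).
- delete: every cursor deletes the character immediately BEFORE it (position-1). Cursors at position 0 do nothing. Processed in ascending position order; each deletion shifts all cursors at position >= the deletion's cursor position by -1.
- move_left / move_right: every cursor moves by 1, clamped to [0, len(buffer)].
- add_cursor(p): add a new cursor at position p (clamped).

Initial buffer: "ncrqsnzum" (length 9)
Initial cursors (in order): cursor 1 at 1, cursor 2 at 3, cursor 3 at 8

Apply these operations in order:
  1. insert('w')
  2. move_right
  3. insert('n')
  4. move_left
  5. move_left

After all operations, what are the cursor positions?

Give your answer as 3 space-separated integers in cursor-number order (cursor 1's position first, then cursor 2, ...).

After op 1 (insert('w')): buffer="nwcrwqsnzuwm" (len 12), cursors c1@2 c2@5 c3@11, authorship .1..2.....3.
After op 2 (move_right): buffer="nwcrwqsnzuwm" (len 12), cursors c1@3 c2@6 c3@12, authorship .1..2.....3.
After op 3 (insert('n')): buffer="nwcnrwqnsnzuwmn" (len 15), cursors c1@4 c2@8 c3@15, authorship .1.1.2.2....3.3
After op 4 (move_left): buffer="nwcnrwqnsnzuwmn" (len 15), cursors c1@3 c2@7 c3@14, authorship .1.1.2.2....3.3
After op 5 (move_left): buffer="nwcnrwqnsnzuwmn" (len 15), cursors c1@2 c2@6 c3@13, authorship .1.1.2.2....3.3

Answer: 2 6 13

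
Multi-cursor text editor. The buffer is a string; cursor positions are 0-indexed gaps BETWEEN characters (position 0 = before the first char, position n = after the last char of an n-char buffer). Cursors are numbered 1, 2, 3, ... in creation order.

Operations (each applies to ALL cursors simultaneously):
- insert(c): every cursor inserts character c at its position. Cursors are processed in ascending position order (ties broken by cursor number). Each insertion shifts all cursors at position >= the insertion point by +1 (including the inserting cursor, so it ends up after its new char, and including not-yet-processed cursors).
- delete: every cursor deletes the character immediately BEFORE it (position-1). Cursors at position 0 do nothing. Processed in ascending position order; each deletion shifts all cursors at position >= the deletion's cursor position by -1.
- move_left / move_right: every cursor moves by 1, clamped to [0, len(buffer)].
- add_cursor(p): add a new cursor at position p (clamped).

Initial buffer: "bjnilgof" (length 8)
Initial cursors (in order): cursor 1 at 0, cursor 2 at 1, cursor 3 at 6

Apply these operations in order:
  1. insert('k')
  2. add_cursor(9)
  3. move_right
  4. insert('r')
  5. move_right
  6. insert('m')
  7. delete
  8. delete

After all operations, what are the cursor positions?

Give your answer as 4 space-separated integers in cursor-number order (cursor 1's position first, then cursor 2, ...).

After op 1 (insert('k')): buffer="kbkjnilgkof" (len 11), cursors c1@1 c2@3 c3@9, authorship 1.2.....3..
After op 2 (add_cursor(9)): buffer="kbkjnilgkof" (len 11), cursors c1@1 c2@3 c3@9 c4@9, authorship 1.2.....3..
After op 3 (move_right): buffer="kbkjnilgkof" (len 11), cursors c1@2 c2@4 c3@10 c4@10, authorship 1.2.....3..
After op 4 (insert('r')): buffer="kbrkjrnilgkorrf" (len 15), cursors c1@3 c2@6 c3@14 c4@14, authorship 1.12.2....3.34.
After op 5 (move_right): buffer="kbrkjrnilgkorrf" (len 15), cursors c1@4 c2@7 c3@15 c4@15, authorship 1.12.2....3.34.
After op 6 (insert('m')): buffer="kbrkmjrnmilgkorrfmm" (len 19), cursors c1@5 c2@9 c3@19 c4@19, authorship 1.121.2.2...3.34.34
After op 7 (delete): buffer="kbrkjrnilgkorrf" (len 15), cursors c1@4 c2@7 c3@15 c4@15, authorship 1.12.2....3.34.
After op 8 (delete): buffer="kbrjrilgkor" (len 11), cursors c1@3 c2@5 c3@11 c4@11, authorship 1.1.2...3.3

Answer: 3 5 11 11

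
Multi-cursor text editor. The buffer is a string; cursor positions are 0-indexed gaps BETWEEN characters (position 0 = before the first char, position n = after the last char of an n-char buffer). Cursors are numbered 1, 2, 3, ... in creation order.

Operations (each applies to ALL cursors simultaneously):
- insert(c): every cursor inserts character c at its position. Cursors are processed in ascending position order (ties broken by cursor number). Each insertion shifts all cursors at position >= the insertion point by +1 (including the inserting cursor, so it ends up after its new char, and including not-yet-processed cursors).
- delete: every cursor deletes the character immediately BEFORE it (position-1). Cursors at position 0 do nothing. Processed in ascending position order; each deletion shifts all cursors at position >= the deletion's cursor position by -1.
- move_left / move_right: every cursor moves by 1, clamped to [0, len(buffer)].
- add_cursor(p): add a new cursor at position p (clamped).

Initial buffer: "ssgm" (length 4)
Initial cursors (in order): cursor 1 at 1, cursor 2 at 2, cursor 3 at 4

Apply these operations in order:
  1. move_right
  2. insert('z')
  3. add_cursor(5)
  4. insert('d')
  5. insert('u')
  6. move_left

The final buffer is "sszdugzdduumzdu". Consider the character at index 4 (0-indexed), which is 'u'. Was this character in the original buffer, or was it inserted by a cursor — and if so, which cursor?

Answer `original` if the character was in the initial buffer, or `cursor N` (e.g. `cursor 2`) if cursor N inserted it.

After op 1 (move_right): buffer="ssgm" (len 4), cursors c1@2 c2@3 c3@4, authorship ....
After op 2 (insert('z')): buffer="sszgzmz" (len 7), cursors c1@3 c2@5 c3@7, authorship ..1.2.3
After op 3 (add_cursor(5)): buffer="sszgzmz" (len 7), cursors c1@3 c2@5 c4@5 c3@7, authorship ..1.2.3
After op 4 (insert('d')): buffer="sszdgzddmzd" (len 11), cursors c1@4 c2@8 c4@8 c3@11, authorship ..11.224.33
After op 5 (insert('u')): buffer="sszdugzdduumzdu" (len 15), cursors c1@5 c2@11 c4@11 c3@15, authorship ..111.22424.333
After op 6 (move_left): buffer="sszdugzdduumzdu" (len 15), cursors c1@4 c2@10 c4@10 c3@14, authorship ..111.22424.333
Authorship (.=original, N=cursor N): . . 1 1 1 . 2 2 4 2 4 . 3 3 3
Index 4: author = 1

Answer: cursor 1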